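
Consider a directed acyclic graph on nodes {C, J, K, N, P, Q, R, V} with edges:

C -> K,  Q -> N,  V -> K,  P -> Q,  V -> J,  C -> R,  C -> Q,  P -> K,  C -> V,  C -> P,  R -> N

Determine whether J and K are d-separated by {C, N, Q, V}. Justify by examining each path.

Yes

There are 5 undirected paths between J and K; checking each against the conditioning set {C, N, Q, V}:
Path 1: J ← V ← C → P → K
  V is a chain here and V is conditioned on, so the path is blocked at V.
Path 2: J ← V ← C → K
  V is a chain here and V is conditioned on, so the path is blocked at V.
Path 3: J ← V ← C → Q ← P → K
  V is a chain here and V is conditioned on, so the path is blocked at V.
Path 4: J ← V ← C → R → N ← Q ← P → K
  V is a chain here and V is conditioned on, so the path is blocked at V.
Path 5: J ← V → K
  V is a fork here and V is conditioned on, so the path is blocked at V.
All paths are blocked; J ⊥ K | {C, N, Q, V} holds.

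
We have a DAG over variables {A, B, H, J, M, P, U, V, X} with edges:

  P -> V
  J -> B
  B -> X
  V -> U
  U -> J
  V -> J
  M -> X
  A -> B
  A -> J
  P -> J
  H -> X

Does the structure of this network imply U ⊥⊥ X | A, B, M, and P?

Yes

Enumerating the 6 paths from U to X and testing each for blocking by {A, B, M, P}:
Path 1: U → J ← A → B → X
  A is a fork here and A is conditioned on, so the path is blocked at A.
Path 2: U → J → B → X
  B is a chain here and B is conditioned on, so the path is blocked at B.
Path 3: U ← V → J ← A → B → X
  A is a fork here and A is conditioned on, so the path is blocked at A.
Path 4: U ← V → J → B → X
  B is a chain here and B is conditioned on, so the path is blocked at B.
Path 5: U ← V ← P → J ← A → B → X
  P is a fork here and P is conditioned on, so the path is blocked at P.
Path 6: U ← V ← P → J → B → X
  P is a fork here and P is conditioned on, so the path is blocked at P.
Since every path is blocked, d-separation holds.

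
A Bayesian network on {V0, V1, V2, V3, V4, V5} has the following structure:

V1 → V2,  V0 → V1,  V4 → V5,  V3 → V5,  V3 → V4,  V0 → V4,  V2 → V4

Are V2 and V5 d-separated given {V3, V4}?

Yes

Enumerating the 4 paths from V2 to V5 and testing each for blocking by {V3, V4}:
  1. V2 ← V1 ← V0 → V4 ← V3 → V5 — V1:chain[open]; V0:fork[open]; V4:collider[open]; V3:fork[blocks] ⇒ blocked
  2. V2 ← V1 ← V0 → V4 → V5 — V1:chain[open]; V0:fork[open]; V4:chain[blocks] ⇒ blocked
  3. V2 → V4 ← V3 → V5 — V4:collider[open]; V3:fork[blocks] ⇒ blocked
  4. V2 → V4 → V5 — V4:chain[blocks] ⇒ blocked
All paths are blocked; V2 ⊥ V5 | {V3, V4} holds.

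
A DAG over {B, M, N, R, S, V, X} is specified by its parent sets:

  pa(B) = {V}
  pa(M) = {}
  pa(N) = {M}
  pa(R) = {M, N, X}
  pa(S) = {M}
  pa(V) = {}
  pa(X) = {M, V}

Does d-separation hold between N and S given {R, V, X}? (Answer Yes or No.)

Enumerating the 3 paths from N to S and testing each for blocking by {R, V, X}:
Path 1: N → R ← X ← M → S
  X is a chain here and X is conditioned on, so the path is blocked at X.
Path 2: N → R ← M → S
  R is a collider and R is conditioned on, which opens it; M is a fork and M is not conditioned on — no node blocks this path, so it is active.
Path 3: N ← M → S
  M is a fork and M is not conditioned on — no node blocks this path, so it is active.
Since the path N → R ← M → S is active, N and S are not d-separated given {R, V, X}.

No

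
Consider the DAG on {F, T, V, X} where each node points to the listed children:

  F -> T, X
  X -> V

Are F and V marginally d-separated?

No — F and V are not d-separated given ∅.

The only undirected path from F to V is:
Path 1: F → X → V
  X is a chain and X is not conditioned on — no node blocks this path, so it is active.
Because an active path exists, F and V are not d-separated.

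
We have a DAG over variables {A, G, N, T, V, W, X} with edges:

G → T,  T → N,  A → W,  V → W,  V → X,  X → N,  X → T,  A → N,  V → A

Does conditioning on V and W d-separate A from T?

We examine all 6 paths between A and T:
Path 1: A → W ← V → X → N ← T
  V is a fork here and V is conditioned on, so the path is blocked at V.
Path 2: A → W ← V → X → T
  V is a fork here and V is conditioned on, so the path is blocked at V.
Path 3: A ← V → X → N ← T
  V is a fork here and V is conditioned on, so the path is blocked at V.
Path 4: A ← V → X → T
  V is a fork here and V is conditioned on, so the path is blocked at V.
Path 5: A → N ← T
  N is a collider here and neither N nor any of its descendants is conditioned on, so the collider stays closed — the path is blocked at N.
Path 6: A → N ← X → T
  N is a collider here and neither N nor any of its descendants is conditioned on, so the collider stays closed — the path is blocked at N.
All paths are blocked; A ⊥ T | {V, W} holds.

Yes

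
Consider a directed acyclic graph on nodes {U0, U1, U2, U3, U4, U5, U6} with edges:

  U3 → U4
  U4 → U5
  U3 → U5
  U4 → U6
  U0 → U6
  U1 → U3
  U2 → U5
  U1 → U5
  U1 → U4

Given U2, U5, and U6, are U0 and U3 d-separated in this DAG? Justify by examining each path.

We examine all 5 paths between U0 and U3:
Path 1: U0 → U6 ← U4 → U5 ← U3
  U6 is a collider and U6 is conditioned on, which opens it; U4 is a fork and U4 is not conditioned on; U5 is a collider and U5 is conditioned on, which opens it — no node blocks this path, so it is active.
Path 2: U0 → U6 ← U4 → U5 ← U1 → U3
  U6 is a collider and U6 is conditioned on, which opens it; U4 is a fork and U4 is not conditioned on; U5 is a collider and U5 is conditioned on, which opens it; U1 is a fork and U1 is not conditioned on — no node blocks this path, so it is active.
Path 3: U0 → U6 ← U4 ← U3
  U6 is a collider and U6 is conditioned on, which opens it; U4 is a chain and U4 is not conditioned on — no node blocks this path, so it is active.
Path 4: U0 → U6 ← U4 ← U1 → U5 ← U3
  U6 is a collider and U6 is conditioned on, which opens it; U4 is a chain and U4 is not conditioned on; U1 is a fork and U1 is not conditioned on; U5 is a collider and U5 is conditioned on, which opens it — no node blocks this path, so it is active.
Path 5: U0 → U6 ← U4 ← U1 → U3
  U6 is a collider and U6 is conditioned on, which opens it; U4 is a chain and U4 is not conditioned on; U1 is a fork and U1 is not conditioned on — no node blocks this path, so it is active.
Because an active path exists, U0 and U3 are not d-separated.

No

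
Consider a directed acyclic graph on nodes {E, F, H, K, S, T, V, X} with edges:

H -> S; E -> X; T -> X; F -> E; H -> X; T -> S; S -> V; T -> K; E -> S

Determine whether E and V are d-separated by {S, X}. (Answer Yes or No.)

There are 3 undirected paths between E and V; checking each against the conditioning set {S, X}:
Path 1: E → S → V
  S is a chain here and S is conditioned on, so the path is blocked at S.
Path 2: E → X ← T → S → V
  S is a chain here and S is conditioned on, so the path is blocked at S.
Path 3: E → X ← H → S → V
  S is a chain here and S is conditioned on, so the path is blocked at S.
Since every path is blocked, d-separation holds.

Yes — E and V are d-separated given {S, X}.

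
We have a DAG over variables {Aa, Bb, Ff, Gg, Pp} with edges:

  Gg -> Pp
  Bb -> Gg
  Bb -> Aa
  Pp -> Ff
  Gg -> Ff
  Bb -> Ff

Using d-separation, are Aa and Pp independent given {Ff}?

There are 4 undirected paths between Aa and Pp; checking each against the conditioning set {Ff}:
Path 1: Aa ← Bb → Gg → Pp
  Bb is a fork and Bb is not conditioned on; Gg is a chain and Gg is not conditioned on — no node blocks this path, so it is active.
Path 2: Aa ← Bb → Gg → Ff ← Pp
  Bb is a fork and Bb is not conditioned on; Gg is a chain and Gg is not conditioned on; Ff is a collider and Ff is conditioned on, which opens it — no node blocks this path, so it is active.
Path 3: Aa ← Bb → Ff ← Pp
  Bb is a fork and Bb is not conditioned on; Ff is a collider and Ff is conditioned on, which opens it — no node blocks this path, so it is active.
Path 4: Aa ← Bb → Ff ← Gg → Pp
  Bb is a fork and Bb is not conditioned on; Ff is a collider and Ff is conditioned on, which opens it; Gg is a fork and Gg is not conditioned on — no node blocks this path, so it is active.
At least one path is unblocked, so d-separation fails.

No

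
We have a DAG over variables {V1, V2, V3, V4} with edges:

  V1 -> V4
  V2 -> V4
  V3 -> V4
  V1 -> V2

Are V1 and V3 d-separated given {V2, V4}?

No — V1 and V3 are not d-separated given {V2, V4}.

Enumerating the 2 paths from V1 to V3 and testing each for blocking by {V2, V4}:
  1. V1 → V4 ← V3 — V4:collider[open] ⇒ active
  2. V1 → V2 → V4 ← V3 — V2:chain[blocks]; V4:collider[open] ⇒ blocked
At least one path is unblocked, so d-separation fails.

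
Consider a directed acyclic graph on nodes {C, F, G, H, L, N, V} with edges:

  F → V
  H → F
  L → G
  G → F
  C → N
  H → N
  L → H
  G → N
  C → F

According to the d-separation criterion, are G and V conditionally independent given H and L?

We examine all 5 paths between G and V:
  1. G → N ← C → F → V — N:collider[blocks]; C:fork[open]; F:chain[open] ⇒ blocked
  2. G → N ← H → F → V — N:collider[blocks]; H:fork[blocks]; F:chain[open] ⇒ blocked
  3. G ← L → H → N ← C → F → V — L:fork[blocks]; H:chain[blocks]; N:collider[blocks]; C:fork[open]; F:chain[open] ⇒ blocked
  4. G ← L → H → F → V — L:fork[blocks]; H:chain[blocks]; F:chain[open] ⇒ blocked
  5. G → F → V — F:chain[open] ⇒ active
Since the path G → F → V is active, G and V are not d-separated given {H, L}.

No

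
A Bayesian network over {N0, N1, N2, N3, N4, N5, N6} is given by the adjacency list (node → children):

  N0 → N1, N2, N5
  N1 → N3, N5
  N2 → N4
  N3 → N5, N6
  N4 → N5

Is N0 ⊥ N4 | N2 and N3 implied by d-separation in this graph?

Yes

Enumerating the 4 paths from N0 to N4 and testing each for blocking by {N2, N3}:
Path 1: N0 → N2 → N4
  N2 is a chain here and N2 is conditioned on, so the path is blocked at N2.
Path 2: N0 → N5 ← N4
  N5 is a collider here and neither N5 nor any of its descendants is conditioned on, so the collider stays closed — the path is blocked at N5.
Path 3: N0 → N1 → N5 ← N4
  N5 is a collider here and neither N5 nor any of its descendants is conditioned on, so the collider stays closed — the path is blocked at N5.
Path 4: N0 → N1 → N3 → N5 ← N4
  N3 is a chain here and N3 is conditioned on, so the path is blocked at N3.
All paths are blocked; N0 ⊥ N4 | {N2, N3} holds.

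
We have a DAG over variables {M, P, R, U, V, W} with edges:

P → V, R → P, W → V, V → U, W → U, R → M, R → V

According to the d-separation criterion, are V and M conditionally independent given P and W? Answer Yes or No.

No — V and M are not d-separated given {P, W}.

There are 2 undirected paths between V and M; checking each against the conditioning set {P, W}:
  1. V ← R → M — R:fork[open] ⇒ active
  2. V ← P ← R → M — P:chain[blocks]; R:fork[open] ⇒ blocked
Because an active path exists, V and M are not d-separated.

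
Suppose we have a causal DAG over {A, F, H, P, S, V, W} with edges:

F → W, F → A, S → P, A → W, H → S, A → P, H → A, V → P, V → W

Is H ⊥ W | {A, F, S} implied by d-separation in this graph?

6 paths connect H and W; each must be blocked for d-separation to hold:
Path 1: H → S → P ← A ← F → W
  S is a chain here and S is conditioned on, so the path is blocked at S.
Path 2: H → S → P ← A → W
  S is a chain here and S is conditioned on, so the path is blocked at S.
Path 3: H → S → P ← V → W
  S is a chain here and S is conditioned on, so the path is blocked at S.
Path 4: H → A → P ← V → W
  A is a chain here and A is conditioned on, so the path is blocked at A.
Path 5: H → A ← F → W
  F is a fork here and F is conditioned on, so the path is blocked at F.
Path 6: H → A → W
  A is a chain here and A is conditioned on, so the path is blocked at A.
All paths are blocked; H ⊥ W | {A, F, S} holds.

Yes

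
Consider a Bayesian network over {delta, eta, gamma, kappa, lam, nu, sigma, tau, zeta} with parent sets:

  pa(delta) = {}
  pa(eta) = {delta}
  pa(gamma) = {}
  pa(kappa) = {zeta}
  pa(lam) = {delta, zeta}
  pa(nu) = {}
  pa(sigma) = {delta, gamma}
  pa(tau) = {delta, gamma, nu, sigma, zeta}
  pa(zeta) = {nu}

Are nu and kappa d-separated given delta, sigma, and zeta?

There are 5 undirected paths between nu and kappa; checking each against the conditioning set {delta, sigma, zeta}:
Path 1: nu → tau ← gamma → sigma ← delta → lam ← zeta → kappa
  tau is a collider here and neither tau nor any of its descendants is conditioned on, so the collider stays closed — the path is blocked at tau.
Path 2: nu → tau ← delta → lam ← zeta → kappa
  tau is a collider here and neither tau nor any of its descendants is conditioned on, so the collider stays closed — the path is blocked at tau.
Path 3: nu → tau ← sigma ← delta → lam ← zeta → kappa
  tau is a collider here and neither tau nor any of its descendants is conditioned on, so the collider stays closed — the path is blocked at tau.
Path 4: nu → tau ← zeta → kappa
  tau is a collider here and neither tau nor any of its descendants is conditioned on, so the collider stays closed — the path is blocked at tau.
Path 5: nu → zeta → kappa
  zeta is a chain here and zeta is conditioned on, so the path is blocked at zeta.
Since every path is blocked, d-separation holds.

Yes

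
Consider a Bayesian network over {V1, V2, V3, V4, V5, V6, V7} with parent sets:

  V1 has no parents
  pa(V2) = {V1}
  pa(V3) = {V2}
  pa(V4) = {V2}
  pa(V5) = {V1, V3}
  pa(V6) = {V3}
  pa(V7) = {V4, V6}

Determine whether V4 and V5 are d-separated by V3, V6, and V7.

4 paths connect V4 and V5; each must be blocked for d-separation to hold:
Path 1: V4 ← V2 → V3 → V5
  V3 is a chain here and V3 is conditioned on, so the path is blocked at V3.
Path 2: V4 ← V2 ← V1 → V5
  V2 is a chain and V2 is not conditioned on; V1 is a fork and V1 is not conditioned on — no node blocks this path, so it is active.
Path 3: V4 → V7 ← V6 ← V3 → V5
  V6 is a chain here and V6 is conditioned on, so the path is blocked at V6.
Path 4: V4 → V7 ← V6 ← V3 ← V2 ← V1 → V5
  V6 is a chain here and V6 is conditioned on, so the path is blocked at V6.
Because an active path exists, V4 and V5 are not d-separated.

No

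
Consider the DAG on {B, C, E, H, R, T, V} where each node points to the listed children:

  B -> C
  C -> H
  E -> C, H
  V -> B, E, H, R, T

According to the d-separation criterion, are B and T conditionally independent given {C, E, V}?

Yes

Enumerating the 5 paths from B to T and testing each for blocking by {C, E, V}:
  1. B → C ← E → H ← V → T — C:collider[open]; E:fork[blocks]; H:collider[blocks]; V:fork[blocks] ⇒ blocked
  2. B → C ← E ← V → T — C:collider[open]; E:chain[blocks]; V:fork[blocks] ⇒ blocked
  3. B → C → H ← E ← V → T — C:chain[blocks]; H:collider[blocks]; E:chain[blocks]; V:fork[blocks] ⇒ blocked
  4. B → C → H ← V → T — C:chain[blocks]; H:collider[blocks]; V:fork[blocks] ⇒ blocked
  5. B ← V → T — V:fork[blocks] ⇒ blocked
Since every path is blocked, d-separation holds.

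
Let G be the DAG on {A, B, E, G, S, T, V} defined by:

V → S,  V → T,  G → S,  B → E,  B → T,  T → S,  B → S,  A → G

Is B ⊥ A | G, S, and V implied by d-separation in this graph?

Yes

Enumerating the 3 paths from B to A and testing each for blocking by {G, S, V}:
Path 1: B → S ← G ← A
  G is a chain here and G is conditioned on, so the path is blocked at G.
Path 2: B → T → S ← G ← A
  G is a chain here and G is conditioned on, so the path is blocked at G.
Path 3: B → T ← V → S ← G ← A
  V is a fork here and V is conditioned on, so the path is blocked at V.
Since every path is blocked, d-separation holds.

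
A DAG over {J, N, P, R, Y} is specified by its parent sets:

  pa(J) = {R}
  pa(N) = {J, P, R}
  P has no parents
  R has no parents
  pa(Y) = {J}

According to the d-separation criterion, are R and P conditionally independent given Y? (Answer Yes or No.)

Yes

2 paths connect R and P; each must be blocked for d-separation to hold:
  1. R → J → N ← P — J:chain[open]; N:collider[blocks] ⇒ blocked
  2. R → N ← P — N:collider[blocks] ⇒ blocked
All paths are blocked; R ⊥ P | {Y} holds.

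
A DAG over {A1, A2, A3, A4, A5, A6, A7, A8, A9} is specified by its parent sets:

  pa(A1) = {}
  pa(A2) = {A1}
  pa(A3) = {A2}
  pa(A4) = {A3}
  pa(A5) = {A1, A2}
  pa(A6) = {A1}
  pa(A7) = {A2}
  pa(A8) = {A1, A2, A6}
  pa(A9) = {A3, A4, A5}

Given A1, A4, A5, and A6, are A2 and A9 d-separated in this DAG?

No

6 paths connect A2 and A9; each must be blocked for d-separation to hold:
Path 1: A2 ← A1 → A5 → A9
  A1 is a fork here and A1 is conditioned on, so the path is blocked at A1.
Path 2: A2 → A5 → A9
  A5 is a chain here and A5 is conditioned on, so the path is blocked at A5.
Path 3: A2 → A3 → A9
  A3 is a chain and A3 is not conditioned on — no node blocks this path, so it is active.
Path 4: A2 → A3 → A4 → A9
  A4 is a chain here and A4 is conditioned on, so the path is blocked at A4.
Path 5: A2 → A8 ← A1 → A5 → A9
  A8 is a collider here and neither A8 nor any of its descendants is conditioned on, so the collider stays closed — the path is blocked at A8.
Path 6: A2 → A8 ← A6 ← A1 → A5 → A9
  A8 is a collider here and neither A8 nor any of its descendants is conditioned on, so the collider stays closed — the path is blocked at A8.
Since the path A2 → A3 → A9 is active, A2 and A9 are not d-separated given {A1, A4, A5, A6}.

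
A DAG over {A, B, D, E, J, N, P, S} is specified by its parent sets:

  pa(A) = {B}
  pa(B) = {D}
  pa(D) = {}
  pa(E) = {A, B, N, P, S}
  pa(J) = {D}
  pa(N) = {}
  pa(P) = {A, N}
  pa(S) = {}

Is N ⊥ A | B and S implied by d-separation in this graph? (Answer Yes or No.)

Yes

6 paths connect N and A; each must be blocked for d-separation to hold:
Path 1: N → P ← A
  P is a collider here and neither P nor any of its descendants is conditioned on, so the collider stays closed — the path is blocked at P.
Path 2: N → P → E ← A
  E is a collider here and neither E nor any of its descendants is conditioned on, so the collider stays closed — the path is blocked at E.
Path 3: N → P → E ← B → A
  E is a collider here and neither E nor any of its descendants is conditioned on, so the collider stays closed — the path is blocked at E.
Path 4: N → E ← P ← A
  E is a collider here and neither E nor any of its descendants is conditioned on, so the collider stays closed — the path is blocked at E.
Path 5: N → E ← A
  E is a collider here and neither E nor any of its descendants is conditioned on, so the collider stays closed — the path is blocked at E.
Path 6: N → E ← B → A
  E is a collider here and neither E nor any of its descendants is conditioned on, so the collider stays closed — the path is blocked at E.
All paths are blocked; N ⊥ A | {B, S} holds.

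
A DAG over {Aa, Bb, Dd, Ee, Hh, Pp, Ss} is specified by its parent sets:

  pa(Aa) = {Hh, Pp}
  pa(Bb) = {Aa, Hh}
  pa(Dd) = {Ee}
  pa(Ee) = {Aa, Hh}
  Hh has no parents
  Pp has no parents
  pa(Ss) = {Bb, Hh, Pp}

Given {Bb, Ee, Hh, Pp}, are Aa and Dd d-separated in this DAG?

Yes — Aa and Dd are d-separated given {Bb, Ee, Hh, Pp}.

Enumerating the 6 paths from Aa to Dd and testing each for blocking by {Bb, Ee, Hh, Pp}:
  1. Aa → Bb → Ss ← Hh → Ee → Dd — Bb:chain[blocks]; Ss:collider[blocks]; Hh:fork[blocks]; Ee:chain[blocks] ⇒ blocked
  2. Aa → Bb ← Hh → Ee → Dd — Bb:collider[open]; Hh:fork[blocks]; Ee:chain[blocks] ⇒ blocked
  3. Aa → Ee → Dd — Ee:chain[blocks] ⇒ blocked
  4. Aa ← Pp → Ss ← Bb ← Hh → Ee → Dd — Pp:fork[blocks]; Ss:collider[blocks]; Bb:chain[blocks]; Hh:fork[blocks]; Ee:chain[blocks] ⇒ blocked
  5. Aa ← Pp → Ss ← Hh → Ee → Dd — Pp:fork[blocks]; Ss:collider[blocks]; Hh:fork[blocks]; Ee:chain[blocks] ⇒ blocked
  6. Aa ← Hh → Ee → Dd — Hh:fork[blocks]; Ee:chain[blocks] ⇒ blocked
All paths are blocked; Aa ⊥ Dd | {Bb, Ee, Hh, Pp} holds.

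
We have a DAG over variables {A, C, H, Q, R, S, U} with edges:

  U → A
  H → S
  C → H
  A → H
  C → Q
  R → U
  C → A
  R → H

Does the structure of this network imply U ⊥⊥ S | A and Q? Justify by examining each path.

No — U and S are not d-separated given {A, Q}.

We examine all 3 paths between U and S:
Path 1: U ← R → H → S
  R is a fork and R is not conditioned on; H is a chain and H is not conditioned on — no node blocks this path, so it is active.
Path 2: U → A ← C → H → S
  A is a collider and A is conditioned on, which opens it; C is a fork and C is not conditioned on; H is a chain and H is not conditioned on — no node blocks this path, so it is active.
Path 3: U → A → H → S
  A is a chain here and A is conditioned on, so the path is blocked at A.
Because an active path exists, U and S are not d-separated.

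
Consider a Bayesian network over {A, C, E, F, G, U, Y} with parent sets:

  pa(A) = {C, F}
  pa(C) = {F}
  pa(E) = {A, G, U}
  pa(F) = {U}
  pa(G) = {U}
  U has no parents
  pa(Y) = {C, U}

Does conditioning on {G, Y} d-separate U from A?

No

There are 6 undirected paths between U and A; checking each against the conditioning set {G, Y}:
Path 1: U → E ← A
  E is a collider here and neither E nor any of its descendants is conditioned on, so the collider stays closed — the path is blocked at E.
Path 2: U → G → E ← A
  G is a chain here and G is conditioned on, so the path is blocked at G.
Path 3: U → F → A
  F is a chain and F is not conditioned on — no node blocks this path, so it is active.
Path 4: U → F → C → A
  F is a chain and F is not conditioned on; C is a chain and C is not conditioned on — no node blocks this path, so it is active.
Path 5: U → Y ← C → A
  Y is a collider and Y is conditioned on, which opens it; C is a fork and C is not conditioned on — no node blocks this path, so it is active.
Path 6: U → Y ← C ← F → A
  Y is a collider and Y is conditioned on, which opens it; C is a chain and C is not conditioned on; F is a fork and F is not conditioned on — no node blocks this path, so it is active.
Because an active path exists, U and A are not d-separated.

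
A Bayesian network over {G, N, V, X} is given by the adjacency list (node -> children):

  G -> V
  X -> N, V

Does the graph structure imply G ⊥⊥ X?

Yes

Only one path connects G and X:
Path 1: G → V ← X
  V is a collider here and neither V nor any of its descendants is conditioned on, so the collider stays closed — the path is blocked at V.
Every path is blocked, so G and X are d-separated given ∅.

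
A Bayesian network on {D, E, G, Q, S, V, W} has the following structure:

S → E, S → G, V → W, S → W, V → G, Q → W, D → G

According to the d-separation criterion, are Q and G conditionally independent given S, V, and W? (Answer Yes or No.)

There are 2 undirected paths between Q and G; checking each against the conditioning set {S, V, W}:
Path 1: Q → W ← V → G
  V is a fork here and V is conditioned on, so the path is blocked at V.
Path 2: Q → W ← S → G
  S is a fork here and S is conditioned on, so the path is blocked at S.
Since every path is blocked, d-separation holds.

Yes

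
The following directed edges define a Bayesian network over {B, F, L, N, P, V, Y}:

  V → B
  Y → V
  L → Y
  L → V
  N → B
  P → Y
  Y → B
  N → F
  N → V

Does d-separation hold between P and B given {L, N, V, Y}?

We examine all 5 paths between P and B:
Path 1: P → Y → B
  Y is a chain here and Y is conditioned on, so the path is blocked at Y.
Path 2: P → Y → V → B
  Y is a chain here and Y is conditioned on, so the path is blocked at Y.
Path 3: P → Y → V ← N → B
  Y is a chain here and Y is conditioned on, so the path is blocked at Y.
Path 4: P → Y ← L → V → B
  L is a fork here and L is conditioned on, so the path is blocked at L.
Path 5: P → Y ← L → V ← N → B
  L is a fork here and L is conditioned on, so the path is blocked at L.
All paths are blocked; P ⊥ B | {L, N, V, Y} holds.

Yes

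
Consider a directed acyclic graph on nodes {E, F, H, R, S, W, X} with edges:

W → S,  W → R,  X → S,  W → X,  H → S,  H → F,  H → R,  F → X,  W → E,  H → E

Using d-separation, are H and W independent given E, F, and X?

No

We examine all 6 paths between H and W:
Path 1: H → F → X ← W
  F is a chain here and F is conditioned on, so the path is blocked at F.
Path 2: H → F → X → S ← W
  F is a chain here and F is conditioned on, so the path is blocked at F.
Path 3: H → E ← W
  E is a collider and E is conditioned on, which opens it — no node blocks this path, so it is active.
Path 4: H → S ← W
  S is a collider here and neither S nor any of its descendants is conditioned on, so the collider stays closed — the path is blocked at S.
Path 5: H → S ← X ← W
  S is a collider here and neither S nor any of its descendants is conditioned on, so the collider stays closed — the path is blocked at S.
Path 6: H → R ← W
  R is a collider here and neither R nor any of its descendants is conditioned on, so the collider stays closed — the path is blocked at R.
Because an active path exists, H and W are not d-separated.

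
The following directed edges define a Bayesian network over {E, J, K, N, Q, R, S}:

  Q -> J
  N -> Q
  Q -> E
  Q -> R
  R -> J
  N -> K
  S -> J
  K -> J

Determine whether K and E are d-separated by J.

No — K and E are not d-separated given {J}.

3 paths connect K and E; each must be blocked for d-separation to hold:
Path 1: K → J ← Q → E
  J is a collider and J is conditioned on, which opens it; Q is a fork and Q is not conditioned on — no node blocks this path, so it is active.
Path 2: K → J ← R ← Q → E
  J is a collider and J is conditioned on, which opens it; R is a chain and R is not conditioned on; Q is a fork and Q is not conditioned on — no node blocks this path, so it is active.
Path 3: K ← N → Q → E
  N is a fork and N is not conditioned on; Q is a chain and Q is not conditioned on — no node blocks this path, so it is active.
Since the path K → J ← Q → E is active, K and E are not d-separated given {J}.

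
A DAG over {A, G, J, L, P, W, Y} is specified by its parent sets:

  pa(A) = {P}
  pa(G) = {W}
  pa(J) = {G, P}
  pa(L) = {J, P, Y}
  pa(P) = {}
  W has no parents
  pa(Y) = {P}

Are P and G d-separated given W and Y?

Yes — P and G are d-separated given {W, Y}.

There are 3 undirected paths between P and G; checking each against the conditioning set {W, Y}:
Path 1: P → L ← J ← G
  L is a collider here and neither L nor any of its descendants is conditioned on, so the collider stays closed — the path is blocked at L.
Path 2: P → J ← G
  J is a collider here and neither J nor any of its descendants is conditioned on, so the collider stays closed — the path is blocked at J.
Path 3: P → Y → L ← J ← G
  Y is a chain here and Y is conditioned on, so the path is blocked at Y.
Every path is blocked, so P and G are d-separated given {W, Y}.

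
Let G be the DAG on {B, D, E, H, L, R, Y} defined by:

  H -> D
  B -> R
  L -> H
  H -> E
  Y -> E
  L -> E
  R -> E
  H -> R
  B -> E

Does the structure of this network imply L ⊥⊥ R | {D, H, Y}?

Yes

Enumerating the 6 paths from L to R and testing each for blocking by {D, H, Y}:
  1. L → H → E ← B → R — H:chain[blocks]; E:collider[blocks]; B:fork[open] ⇒ blocked
  2. L → H → E ← R — H:chain[blocks]; E:collider[blocks] ⇒ blocked
  3. L → H → R — H:chain[blocks] ⇒ blocked
  4. L → E ← H → R — E:collider[blocks]; H:fork[blocks] ⇒ blocked
  5. L → E ← B → R — E:collider[blocks]; B:fork[open] ⇒ blocked
  6. L → E ← R — E:collider[blocks] ⇒ blocked
All paths are blocked; L ⊥ R | {D, H, Y} holds.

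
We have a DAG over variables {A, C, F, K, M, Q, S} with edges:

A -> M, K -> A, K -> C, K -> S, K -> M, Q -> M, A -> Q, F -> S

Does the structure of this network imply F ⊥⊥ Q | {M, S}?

No

We examine all 4 paths between F and Q:
Path 1: F → S ← K → A → Q
  S is a collider and S is conditioned on, which opens it; K is a fork and K is not conditioned on; A is a chain and A is not conditioned on — no node blocks this path, so it is active.
Path 2: F → S ← K → A → M ← Q
  S is a collider and S is conditioned on, which opens it; K is a fork and K is not conditioned on; A is a chain and A is not conditioned on; M is a collider and M is conditioned on, which opens it — no node blocks this path, so it is active.
Path 3: F → S ← K → M ← Q
  S is a collider and S is conditioned on, which opens it; K is a fork and K is not conditioned on; M is a collider and M is conditioned on, which opens it — no node blocks this path, so it is active.
Path 4: F → S ← K → M ← A → Q
  S is a collider and S is conditioned on, which opens it; K is a fork and K is not conditioned on; M is a collider and M is conditioned on, which opens it; A is a fork and A is not conditioned on — no node blocks this path, so it is active.
Since the path F → S ← K → A → Q is active, F and Q are not d-separated given {M, S}.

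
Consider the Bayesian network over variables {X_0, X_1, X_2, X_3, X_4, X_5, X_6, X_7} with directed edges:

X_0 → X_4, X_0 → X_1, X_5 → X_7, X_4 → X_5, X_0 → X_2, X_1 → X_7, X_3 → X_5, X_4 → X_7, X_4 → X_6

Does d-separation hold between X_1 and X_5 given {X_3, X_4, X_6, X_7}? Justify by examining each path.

Enumerating the 4 paths from X_1 to X_5 and testing each for blocking by {X_3, X_4, X_6, X_7}:
  1. X_1 → X_7 ← X_4 → X_5 — X_7:collider[open]; X_4:fork[blocks] ⇒ blocked
  2. X_1 → X_7 ← X_5 — X_7:collider[open] ⇒ active
  3. X_1 ← X_0 → X_4 → X_5 — X_0:fork[open]; X_4:chain[blocks] ⇒ blocked
  4. X_1 ← X_0 → X_4 → X_7 ← X_5 — X_0:fork[open]; X_4:chain[blocks]; X_7:collider[open] ⇒ blocked
Because an active path exists, X_1 and X_5 are not d-separated.

No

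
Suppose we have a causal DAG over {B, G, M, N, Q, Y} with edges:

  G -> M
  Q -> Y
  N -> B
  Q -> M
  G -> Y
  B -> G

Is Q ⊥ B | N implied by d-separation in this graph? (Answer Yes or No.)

2 paths connect Q and B; each must be blocked for d-separation to hold:
Path 1: Q → M ← G ← B
  M is a collider here and neither M nor any of its descendants is conditioned on, so the collider stays closed — the path is blocked at M.
Path 2: Q → Y ← G ← B
  Y is a collider here and neither Y nor any of its descendants is conditioned on, so the collider stays closed — the path is blocked at Y.
All paths are blocked; Q ⊥ B | {N} holds.

Yes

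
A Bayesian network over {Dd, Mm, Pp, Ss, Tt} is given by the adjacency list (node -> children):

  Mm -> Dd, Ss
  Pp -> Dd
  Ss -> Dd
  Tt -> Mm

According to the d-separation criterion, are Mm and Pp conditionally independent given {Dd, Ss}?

There are 2 undirected paths between Mm and Pp; checking each against the conditioning set {Dd, Ss}:
  1. Mm → Dd ← Pp — Dd:collider[open] ⇒ active
  2. Mm → Ss → Dd ← Pp — Ss:chain[blocks]; Dd:collider[open] ⇒ blocked
At least one path is unblocked, so d-separation fails.

No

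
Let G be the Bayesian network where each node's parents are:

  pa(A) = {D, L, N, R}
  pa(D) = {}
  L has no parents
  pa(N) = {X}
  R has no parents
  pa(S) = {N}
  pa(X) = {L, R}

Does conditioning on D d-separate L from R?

Yes

Enumerating the 4 paths from L to R and testing each for blocking by {D}:
Path 1: L → X ← R
  X is a collider here and neither X nor any of its descendants is conditioned on, so the collider stays closed — the path is blocked at X.
Path 2: L → X → N → A ← R
  A is a collider here and neither A nor any of its descendants is conditioned on, so the collider stays closed — the path is blocked at A.
Path 3: L → A ← R
  A is a collider here and neither A nor any of its descendants is conditioned on, so the collider stays closed — the path is blocked at A.
Path 4: L → A ← N ← X ← R
  A is a collider here and neither A nor any of its descendants is conditioned on, so the collider stays closed — the path is blocked at A.
All paths are blocked; L ⊥ R | {D} holds.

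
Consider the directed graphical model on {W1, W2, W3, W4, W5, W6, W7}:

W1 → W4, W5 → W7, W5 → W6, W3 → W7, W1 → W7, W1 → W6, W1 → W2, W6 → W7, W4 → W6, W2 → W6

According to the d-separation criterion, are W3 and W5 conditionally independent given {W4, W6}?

Yes — W3 and W5 are d-separated given {W4, W6}.

We examine all 5 paths between W3 and W5:
Path 1: W3 → W7 ← W1 → W4 → W6 ← W5
  W7 is a collider here and neither W7 nor any of its descendants is conditioned on, so the collider stays closed — the path is blocked at W7.
Path 2: W3 → W7 ← W1 → W6 ← W5
  W7 is a collider here and neither W7 nor any of its descendants is conditioned on, so the collider stays closed — the path is blocked at W7.
Path 3: W3 → W7 ← W1 → W2 → W6 ← W5
  W7 is a collider here and neither W7 nor any of its descendants is conditioned on, so the collider stays closed — the path is blocked at W7.
Path 4: W3 → W7 ← W6 ← W5
  W7 is a collider here and neither W7 nor any of its descendants is conditioned on, so the collider stays closed — the path is blocked at W7.
Path 5: W3 → W7 ← W5
  W7 is a collider here and neither W7 nor any of its descendants is conditioned on, so the collider stays closed — the path is blocked at W7.
Since every path is blocked, d-separation holds.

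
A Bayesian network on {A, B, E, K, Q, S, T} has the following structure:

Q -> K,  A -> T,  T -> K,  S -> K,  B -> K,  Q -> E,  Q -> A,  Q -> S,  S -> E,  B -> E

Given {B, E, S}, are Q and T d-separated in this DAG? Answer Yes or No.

Enumerating the 6 paths from Q to T and testing each for blocking by {B, E, S}:
Path 1: Q → A → T
  A is a chain and A is not conditioned on — no node blocks this path, so it is active.
Path 2: Q → K ← T
  K is a collider here and neither K nor any of its descendants is conditioned on, so the collider stays closed — the path is blocked at K.
Path 3: Q → E ← B → K ← T
  B is a fork here and B is conditioned on, so the path is blocked at B.
Path 4: Q → E ← S → K ← T
  S is a fork here and S is conditioned on, so the path is blocked at S.
Path 5: Q → S → K ← T
  S is a chain here and S is conditioned on, so the path is blocked at S.
Path 6: Q → S → E ← B → K ← T
  S is a chain here and S is conditioned on, so the path is blocked at S.
Because an active path exists, Q and T are not d-separated.

No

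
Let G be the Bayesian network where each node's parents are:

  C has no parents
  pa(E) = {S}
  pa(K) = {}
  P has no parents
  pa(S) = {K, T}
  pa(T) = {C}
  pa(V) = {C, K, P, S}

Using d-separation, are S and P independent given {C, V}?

No

There are 3 undirected paths between S and P; checking each against the conditioning set {C, V}:
  1. S ← T ← C → V ← P — T:chain[open]; C:fork[blocks]; V:collider[open] ⇒ blocked
  2. S → V ← P — V:collider[open] ⇒ active
  3. S ← K → V ← P — K:fork[open]; V:collider[open] ⇒ active
Since the path S → V ← P is active, S and P are not d-separated given {C, V}.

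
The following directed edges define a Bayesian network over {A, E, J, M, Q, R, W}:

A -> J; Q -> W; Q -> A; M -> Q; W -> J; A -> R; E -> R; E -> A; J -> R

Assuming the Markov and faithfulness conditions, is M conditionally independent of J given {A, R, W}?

4 paths connect M and J; each must be blocked for d-separation to hold:
  1. M → Q → A → J — Q:chain[open]; A:chain[blocks] ⇒ blocked
  2. M → Q → A ← E → R ← J — Q:chain[open]; A:collider[open]; E:fork[open]; R:collider[open] ⇒ active
  3. M → Q → A → R ← J — Q:chain[open]; A:chain[blocks]; R:collider[open] ⇒ blocked
  4. M → Q → W → J — Q:chain[open]; W:chain[blocks] ⇒ blocked
Since the path M → Q → A ← E → R ← J is active, M and J are not d-separated given {A, R, W}.

No — M and J are not d-separated given {A, R, W}.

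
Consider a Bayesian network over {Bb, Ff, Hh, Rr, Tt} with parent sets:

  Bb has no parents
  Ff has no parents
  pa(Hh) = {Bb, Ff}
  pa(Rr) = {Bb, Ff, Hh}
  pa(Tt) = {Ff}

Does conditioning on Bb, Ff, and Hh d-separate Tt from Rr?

Yes

Enumerating the 3 paths from Tt to Rr and testing each for blocking by {Bb, Ff, Hh}:
Path 1: Tt ← Ff → Hh → Rr
  Ff is a fork here and Ff is conditioned on, so the path is blocked at Ff.
Path 2: Tt ← Ff → Hh ← Bb → Rr
  Ff is a fork here and Ff is conditioned on, so the path is blocked at Ff.
Path 3: Tt ← Ff → Rr
  Ff is a fork here and Ff is conditioned on, so the path is blocked at Ff.
Since every path is blocked, d-separation holds.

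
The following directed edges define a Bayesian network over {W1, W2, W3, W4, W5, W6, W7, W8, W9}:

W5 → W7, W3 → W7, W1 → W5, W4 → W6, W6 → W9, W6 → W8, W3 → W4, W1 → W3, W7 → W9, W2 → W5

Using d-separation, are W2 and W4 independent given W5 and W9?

We examine all 4 paths between W2 and W4:
Path 1: W2 → W5 → W7 → W9 ← W6 ← W4
  W5 is a chain here and W5 is conditioned on, so the path is blocked at W5.
Path 2: W2 → W5 → W7 ← W3 → W4
  W5 is a chain here and W5 is conditioned on, so the path is blocked at W5.
Path 3: W2 → W5 ← W1 → W3 → W4
  W5 is a collider and W5 is conditioned on, which opens it; W1 is a fork and W1 is not conditioned on; W3 is a chain and W3 is not conditioned on — no node blocks this path, so it is active.
Path 4: W2 → W5 ← W1 → W3 → W7 → W9 ← W6 ← W4
  W5 is a collider and W5 is conditioned on, which opens it; W1 is a fork and W1 is not conditioned on; W3 is a chain and W3 is not conditioned on; W7 is a chain and W7 is not conditioned on; W9 is a collider and W9 is conditioned on, which opens it; W6 is a chain and W6 is not conditioned on — no node blocks this path, so it is active.
At least one path is unblocked, so d-separation fails.

No — W2 and W4 are not d-separated given {W5, W9}.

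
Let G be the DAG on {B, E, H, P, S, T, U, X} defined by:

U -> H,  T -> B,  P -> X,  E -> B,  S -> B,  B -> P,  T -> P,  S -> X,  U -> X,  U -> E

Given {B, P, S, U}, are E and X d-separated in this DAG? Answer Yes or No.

There are 4 undirected paths between E and X; checking each against the conditioning set {B, P, S, U}:
Path 1: E → B → P → X
  B is a chain here and B is conditioned on, so the path is blocked at B.
Path 2: E → B ← T → P → X
  P is a chain here and P is conditioned on, so the path is blocked at P.
Path 3: E → B ← S → X
  S is a fork here and S is conditioned on, so the path is blocked at S.
Path 4: E ← U → X
  U is a fork here and U is conditioned on, so the path is blocked at U.
Every path is blocked, so E and X are d-separated given {B, P, S, U}.

Yes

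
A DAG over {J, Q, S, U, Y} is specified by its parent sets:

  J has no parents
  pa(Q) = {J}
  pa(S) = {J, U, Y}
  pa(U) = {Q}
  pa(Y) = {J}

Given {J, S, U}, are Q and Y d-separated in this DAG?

We examine all 4 paths between Q and Y:
  1. Q → U → S ← J → Y — U:chain[blocks]; S:collider[open]; J:fork[blocks] ⇒ blocked
  2. Q → U → S ← Y — U:chain[blocks]; S:collider[open] ⇒ blocked
  3. Q ← J → S ← Y — J:fork[blocks]; S:collider[open] ⇒ blocked
  4. Q ← J → Y — J:fork[blocks] ⇒ blocked
Since every path is blocked, d-separation holds.

Yes — Q and Y are d-separated given {J, S, U}.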